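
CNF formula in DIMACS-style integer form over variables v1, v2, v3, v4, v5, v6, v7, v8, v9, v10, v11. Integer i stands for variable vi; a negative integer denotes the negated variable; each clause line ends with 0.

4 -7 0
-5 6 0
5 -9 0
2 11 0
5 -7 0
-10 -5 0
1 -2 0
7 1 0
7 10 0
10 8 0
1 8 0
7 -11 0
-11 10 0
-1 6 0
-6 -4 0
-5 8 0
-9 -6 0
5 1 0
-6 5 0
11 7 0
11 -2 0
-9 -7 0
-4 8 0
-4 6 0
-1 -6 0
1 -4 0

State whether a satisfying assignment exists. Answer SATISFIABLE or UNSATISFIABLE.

UNSATISFIABLE

v1 = True:
  propagation gives v6=True; an empty clause results — contradiction.
v1 = False:
  propagation gives v2=False, v11=True, v7=True, v4=True; an empty clause results — contradiction.
Every branch closes, so no satisfying assignment exists.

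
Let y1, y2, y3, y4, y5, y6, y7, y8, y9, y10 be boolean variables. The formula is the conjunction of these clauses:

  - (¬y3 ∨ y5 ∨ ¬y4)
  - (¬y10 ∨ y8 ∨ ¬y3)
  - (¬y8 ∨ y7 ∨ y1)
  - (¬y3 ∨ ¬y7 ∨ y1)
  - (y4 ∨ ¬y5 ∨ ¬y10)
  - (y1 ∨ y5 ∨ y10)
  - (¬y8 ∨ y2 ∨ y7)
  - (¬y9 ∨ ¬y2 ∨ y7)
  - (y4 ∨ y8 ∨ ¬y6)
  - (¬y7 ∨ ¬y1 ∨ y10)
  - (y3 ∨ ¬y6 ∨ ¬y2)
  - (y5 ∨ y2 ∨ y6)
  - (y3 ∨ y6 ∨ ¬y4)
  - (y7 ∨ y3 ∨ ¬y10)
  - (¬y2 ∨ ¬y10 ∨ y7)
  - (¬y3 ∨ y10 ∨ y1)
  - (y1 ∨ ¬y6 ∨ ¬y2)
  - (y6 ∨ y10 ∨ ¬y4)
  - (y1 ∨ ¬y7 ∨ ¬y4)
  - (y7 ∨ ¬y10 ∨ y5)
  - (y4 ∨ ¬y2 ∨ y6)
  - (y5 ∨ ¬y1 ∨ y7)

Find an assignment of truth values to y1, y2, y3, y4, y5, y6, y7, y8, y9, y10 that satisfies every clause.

Try y1 = True.
The remaining clauses are satisfied by y2 = True, y3 = True, y4 = False, y5 = False, y6 = True, y7 = True, y8 = True, y9 = True, y10 = True.
Every clause has at least one true literal under this assignment.
Check each clause:
  1. (¬y3 ∨ ¬y4 ∨ y5) — ¬y4 is true.
  2. (y8 ∨ ¬y10 ∨ ¬y3) — y8 is true.
  3. (y1 ∨ ¬y8 ∨ y7) — y1 is true.
  4. (y1 ∨ ¬y3 ∨ ¬y7) — y1 is true.
  5. (y4 ∨ ¬y10 ∨ ¬y5) — ¬y5 is true.
  6. (y10 ∨ y1 ∨ y5) — y1 is true.
  7. (¬y8 ∨ y2 ∨ y7) — y2 is true.
  8. (¬y2 ∨ ¬y9 ∨ y7) — y7 is true.
  9. (¬y6 ∨ y4 ∨ y8) — y8 is true.
  10. (¬y7 ∨ y10 ∨ ¬y1) — y10 is true.
  11. (y3 ∨ ¬y2 ∨ ¬y6) — y3 is true.
  12. (y5 ∨ y2 ∨ y6) — y2 is true.
  13. (¬y4 ∨ y3 ∨ y6) — y3 is true.
  14. (y7 ∨ ¬y10 ∨ y3) — y3 is true.
  15. (¬y10 ∨ y7 ∨ ¬y2) — y7 is true.
  16. (y1 ∨ y10 ∨ ¬y3) — y1 is true.
  17. (y1 ∨ ¬y6 ∨ ¬y2) — y1 is true.
  18. (y6 ∨ y10 ∨ ¬y4) — y10 is true.
  19. (¬y7 ∨ y1 ∨ ¬y4) — ¬y4 is true.
  20. (¬y10 ∨ y5 ∨ y7) — y7 is true.
  21. (¬y2 ∨ y6 ∨ y4) — y6 is true.
  22. (y5 ∨ ¬y1 ∨ y7) — y7 is true.

y1=True, y2=True, y3=True, y4=False, y5=False, y6=True, y7=True, y8=True, y9=True, y10=True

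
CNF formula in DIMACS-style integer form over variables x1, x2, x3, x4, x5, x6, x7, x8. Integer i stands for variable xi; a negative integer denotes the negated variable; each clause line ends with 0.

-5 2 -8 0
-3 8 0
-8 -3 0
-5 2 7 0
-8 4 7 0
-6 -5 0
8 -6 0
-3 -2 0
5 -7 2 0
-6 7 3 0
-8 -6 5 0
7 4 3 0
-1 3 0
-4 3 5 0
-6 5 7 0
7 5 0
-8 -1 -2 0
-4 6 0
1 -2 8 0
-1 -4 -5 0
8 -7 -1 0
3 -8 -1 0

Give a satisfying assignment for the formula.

Set x1 = False and propagate.
Try x2 = True.
  then x3 is forced to False.
  then x8 is forced to True.
Try x4 = False.
  then x7 is forced to True.
The remaining clauses are satisfied by x5 = False, x6 = False.

x1 = F, x2 = T, x3 = F, x4 = F, x5 = F, x6 = F, x7 = T, x8 = T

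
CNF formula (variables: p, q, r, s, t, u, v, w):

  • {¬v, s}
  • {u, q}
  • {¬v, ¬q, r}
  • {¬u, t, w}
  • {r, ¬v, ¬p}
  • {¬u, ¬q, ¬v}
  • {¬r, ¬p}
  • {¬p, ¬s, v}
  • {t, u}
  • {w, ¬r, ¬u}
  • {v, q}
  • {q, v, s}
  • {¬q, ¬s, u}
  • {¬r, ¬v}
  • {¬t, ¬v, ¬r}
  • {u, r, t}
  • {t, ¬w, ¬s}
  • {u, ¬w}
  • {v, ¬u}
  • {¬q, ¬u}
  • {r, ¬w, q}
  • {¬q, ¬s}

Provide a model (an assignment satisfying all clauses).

p=1, q=1, r=0, s=0, t=1, u=0, v=0, w=0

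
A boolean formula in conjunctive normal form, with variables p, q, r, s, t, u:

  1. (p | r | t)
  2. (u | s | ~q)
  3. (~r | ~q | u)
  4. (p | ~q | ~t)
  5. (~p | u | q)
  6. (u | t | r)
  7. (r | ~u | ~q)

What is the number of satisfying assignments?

27

Case analysis on q and u:
  q=1, u=1: s free; 3 ways for (p,r,t) × 2^1 = 6.
  q=1, u=0: remaining (p,r,s,t) ∈ {(1,0,1,1)} — 1.
  q=0, u=1: s free; 7 ways for (p,r,t) × 2^1 = 14.
  q=0, u=0: s free; 3 ways for (p,r,t) × 2^1 = 6.
Total: 6 + 1 + 14 + 6 = 27.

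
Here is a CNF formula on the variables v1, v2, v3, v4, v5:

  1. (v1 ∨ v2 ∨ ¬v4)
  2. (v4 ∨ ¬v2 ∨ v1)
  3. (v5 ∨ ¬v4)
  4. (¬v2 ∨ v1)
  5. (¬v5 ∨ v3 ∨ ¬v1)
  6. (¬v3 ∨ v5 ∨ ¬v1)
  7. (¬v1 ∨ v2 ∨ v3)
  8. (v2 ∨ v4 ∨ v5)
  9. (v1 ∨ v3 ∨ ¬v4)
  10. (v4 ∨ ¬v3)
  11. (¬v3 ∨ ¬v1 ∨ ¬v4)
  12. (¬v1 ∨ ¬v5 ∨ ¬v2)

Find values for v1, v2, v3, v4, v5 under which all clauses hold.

Branch on v1: take v1 = False.
  then v2 is forced to False.
  then v4 is forced to False.
  then v5 is forced to True.
  then v3 is forced to False.

v1=F, v2=F, v3=F, v4=F, v5=T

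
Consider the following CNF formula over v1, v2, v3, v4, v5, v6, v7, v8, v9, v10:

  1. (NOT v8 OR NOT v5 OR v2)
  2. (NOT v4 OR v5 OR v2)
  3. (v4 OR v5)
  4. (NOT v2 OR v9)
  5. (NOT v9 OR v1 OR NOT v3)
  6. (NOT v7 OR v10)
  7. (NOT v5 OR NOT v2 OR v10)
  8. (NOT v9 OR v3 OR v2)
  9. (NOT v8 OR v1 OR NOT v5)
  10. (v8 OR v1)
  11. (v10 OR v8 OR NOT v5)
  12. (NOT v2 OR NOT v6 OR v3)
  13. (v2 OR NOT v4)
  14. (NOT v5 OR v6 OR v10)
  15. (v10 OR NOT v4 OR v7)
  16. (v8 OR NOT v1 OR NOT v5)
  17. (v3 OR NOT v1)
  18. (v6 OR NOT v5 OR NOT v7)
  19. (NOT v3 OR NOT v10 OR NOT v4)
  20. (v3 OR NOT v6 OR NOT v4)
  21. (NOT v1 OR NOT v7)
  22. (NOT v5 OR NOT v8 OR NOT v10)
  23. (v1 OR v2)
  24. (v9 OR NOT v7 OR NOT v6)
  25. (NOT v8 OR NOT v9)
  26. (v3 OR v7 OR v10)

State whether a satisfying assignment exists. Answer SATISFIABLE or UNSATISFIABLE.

v5 = True:
  v10 = True:
    propagation gives v8=False, v1=True; an empty clause results — contradiction.
  v10 = False:
    propagation gives v7=False, v2=False, v8=False; an empty clause results — contradiction.
v5 = False:
  propagation gives v4=True, v2=True, v9=True, v8=False; an empty clause results — contradiction.
Every branch closes, so no satisfying assignment exists.

UNSATISFIABLE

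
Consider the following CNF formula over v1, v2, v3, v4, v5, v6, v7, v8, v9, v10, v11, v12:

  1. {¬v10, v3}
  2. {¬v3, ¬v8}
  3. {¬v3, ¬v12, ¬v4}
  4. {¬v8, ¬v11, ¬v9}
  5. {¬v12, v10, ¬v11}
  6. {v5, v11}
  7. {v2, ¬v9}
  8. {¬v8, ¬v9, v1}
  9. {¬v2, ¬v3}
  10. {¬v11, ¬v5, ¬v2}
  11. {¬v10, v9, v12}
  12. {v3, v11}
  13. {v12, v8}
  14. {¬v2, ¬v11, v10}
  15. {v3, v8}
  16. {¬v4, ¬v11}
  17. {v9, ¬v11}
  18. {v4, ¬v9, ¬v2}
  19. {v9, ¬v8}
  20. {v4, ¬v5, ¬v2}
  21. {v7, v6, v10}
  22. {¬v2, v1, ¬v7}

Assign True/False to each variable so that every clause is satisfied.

v1 = 1  v2 = 0  v3 = 1  v4 = 0  v5 = 1  v6 = 0  v7 = 0  v8 = 0  v9 = 0  v10 = 1  v11 = 0  v12 = 1

Pure literal: v1 appears only positively; assign v1 = True.
Try v2 = False.
  then v9 is forced to False.
  then v11 is forced to False.
  then v5 is forced to True.
  then v3 is forced to True.
  then v8 is forced to False.
  then v12 is forced to True.
  then v4 is forced to False.
The remaining clauses are satisfied by v6 = False, v7 = False, v10 = True.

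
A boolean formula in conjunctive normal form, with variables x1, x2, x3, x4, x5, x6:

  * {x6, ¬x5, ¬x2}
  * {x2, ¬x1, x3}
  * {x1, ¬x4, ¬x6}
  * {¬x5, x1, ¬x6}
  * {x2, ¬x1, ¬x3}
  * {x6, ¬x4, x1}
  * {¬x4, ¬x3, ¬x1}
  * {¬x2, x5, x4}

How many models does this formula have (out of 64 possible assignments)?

11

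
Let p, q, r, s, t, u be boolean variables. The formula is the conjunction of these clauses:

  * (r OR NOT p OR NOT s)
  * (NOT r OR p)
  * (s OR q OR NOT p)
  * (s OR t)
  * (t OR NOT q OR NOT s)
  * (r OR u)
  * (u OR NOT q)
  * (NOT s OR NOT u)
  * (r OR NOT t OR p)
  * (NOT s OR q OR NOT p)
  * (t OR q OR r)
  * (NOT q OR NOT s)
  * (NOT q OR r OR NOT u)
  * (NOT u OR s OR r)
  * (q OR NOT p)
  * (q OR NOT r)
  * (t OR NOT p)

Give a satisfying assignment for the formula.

Set p = True and propagate.
  then q is forced to True.
  then u is forced to True.
  then s is forced to False.
  then t is forced to True.
  then r is forced to True.

p=True, q=True, r=True, s=False, t=True, u=True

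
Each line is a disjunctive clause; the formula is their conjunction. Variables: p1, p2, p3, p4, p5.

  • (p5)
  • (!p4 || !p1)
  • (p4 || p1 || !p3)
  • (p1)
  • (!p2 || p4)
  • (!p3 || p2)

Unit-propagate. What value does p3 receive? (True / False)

(p5) is a unit clause: p5 = True.
(p1) is a unit clause: p1 = True.
In (!p4 || !p1), !p1 is now false; !p4 must hold, so p4 = False.
In (p4 || !p2), p4 is now false; !p2 must hold, so p2 = False.
From (p2 || !p3) and p2 = False: p3 = False.

False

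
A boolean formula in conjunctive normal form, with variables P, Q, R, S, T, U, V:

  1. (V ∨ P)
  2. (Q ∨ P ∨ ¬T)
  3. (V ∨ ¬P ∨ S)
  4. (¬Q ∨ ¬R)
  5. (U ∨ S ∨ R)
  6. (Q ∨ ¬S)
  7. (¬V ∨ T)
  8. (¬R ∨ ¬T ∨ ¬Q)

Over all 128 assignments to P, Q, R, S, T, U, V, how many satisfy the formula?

Case analysis on Q and P:
  Q=T, P=T: 7 of the 32 assignments to (R,S,T,U,V) work.
  Q=T, P=F: remaining (R,S,T,U,V) ∈ {(F,F,T,T,T); (F,T,T,F,T); (F,T,T,T,T)} — 3.
  Q=F, P=T: remaining (R,S,T,U,V) ∈ {(F,F,T,T,T); (T,F,T,F,T); (T,F,T,T,T)} — 3.
  Q=F, P=F: a clause becomes empty — 0.
Total: 7 + 3 + 3 + 0 = 13.

13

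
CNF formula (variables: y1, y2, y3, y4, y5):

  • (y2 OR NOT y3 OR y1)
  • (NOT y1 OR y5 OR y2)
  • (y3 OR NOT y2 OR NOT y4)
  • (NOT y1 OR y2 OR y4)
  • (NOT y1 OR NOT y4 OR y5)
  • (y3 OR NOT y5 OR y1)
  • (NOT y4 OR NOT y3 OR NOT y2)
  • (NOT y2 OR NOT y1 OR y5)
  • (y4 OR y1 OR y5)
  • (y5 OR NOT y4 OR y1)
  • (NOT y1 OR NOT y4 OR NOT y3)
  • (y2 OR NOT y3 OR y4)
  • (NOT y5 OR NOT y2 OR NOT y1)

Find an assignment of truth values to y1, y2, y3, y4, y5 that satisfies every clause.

y1=T, y2=F, y3=F, y4=T, y5=T

Check each clause:
  1. (y2 OR NOT y3 OR y1) — y1 is true.
  2. (NOT y1 OR y2 OR y5) — y5 is true.
  3. (y3 OR NOT y2 OR NOT y4) — NOT y2 is true.
  4. (NOT y1 OR y2 OR y4) — y4 is true.
  5. (NOT y4 OR NOT y1 OR y5) — y5 is true.
  6. (y1 OR NOT y5 OR y3) — y1 is true.
  7. (NOT y4 OR NOT y2 OR NOT y3) — NOT y3 is true.
  8. (NOT y1 OR NOT y2 OR y5) — y5 is true.
  9. (y4 OR y5 OR y1) — y1 is true.
  10. (NOT y4 OR y5 OR y1) — y1 is true.
  11. (NOT y4 OR NOT y3 OR NOT y1) — NOT y3 is true.
  12. (y4 OR NOT y3 OR y2) — y4 is true.
  13. (NOT y2 OR NOT y1 OR NOT y5) — NOT y2 is true.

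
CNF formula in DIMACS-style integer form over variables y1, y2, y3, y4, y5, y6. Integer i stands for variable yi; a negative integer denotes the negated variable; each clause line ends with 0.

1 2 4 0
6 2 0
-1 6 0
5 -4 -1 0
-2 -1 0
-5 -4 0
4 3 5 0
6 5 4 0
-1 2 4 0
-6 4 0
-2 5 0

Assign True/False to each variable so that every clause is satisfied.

y1=F, y2=T, y3=T, y4=F, y5=T, y6=F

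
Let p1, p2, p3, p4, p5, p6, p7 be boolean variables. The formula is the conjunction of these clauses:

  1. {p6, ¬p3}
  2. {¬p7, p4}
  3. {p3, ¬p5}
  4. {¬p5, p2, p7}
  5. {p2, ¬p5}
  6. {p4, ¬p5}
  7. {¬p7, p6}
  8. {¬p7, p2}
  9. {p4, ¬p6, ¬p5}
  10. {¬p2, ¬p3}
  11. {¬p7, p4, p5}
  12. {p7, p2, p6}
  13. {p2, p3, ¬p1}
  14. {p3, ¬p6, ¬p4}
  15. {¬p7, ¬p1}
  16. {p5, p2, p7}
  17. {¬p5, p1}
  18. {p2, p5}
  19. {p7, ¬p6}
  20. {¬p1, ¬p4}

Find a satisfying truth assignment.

Set p1 = False and propagate.
  then p5 is forced to False.
  then p2 is forced to True.
  then p3 is forced to False.
The remaining clauses are satisfied by p4 = True, p6 = False, p7 = False.

p1 = F, p2 = T, p3 = F, p4 = T, p5 = F, p6 = F, p7 = F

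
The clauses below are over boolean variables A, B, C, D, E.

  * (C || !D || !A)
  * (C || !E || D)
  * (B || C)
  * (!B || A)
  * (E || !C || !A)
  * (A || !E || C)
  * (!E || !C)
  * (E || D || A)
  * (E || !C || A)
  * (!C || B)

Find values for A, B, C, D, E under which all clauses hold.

Set A = True and propagate.
The remaining clauses are satisfied by B = True, C = False, D = False, E = False.

A=True, B=True, C=False, D=False, E=False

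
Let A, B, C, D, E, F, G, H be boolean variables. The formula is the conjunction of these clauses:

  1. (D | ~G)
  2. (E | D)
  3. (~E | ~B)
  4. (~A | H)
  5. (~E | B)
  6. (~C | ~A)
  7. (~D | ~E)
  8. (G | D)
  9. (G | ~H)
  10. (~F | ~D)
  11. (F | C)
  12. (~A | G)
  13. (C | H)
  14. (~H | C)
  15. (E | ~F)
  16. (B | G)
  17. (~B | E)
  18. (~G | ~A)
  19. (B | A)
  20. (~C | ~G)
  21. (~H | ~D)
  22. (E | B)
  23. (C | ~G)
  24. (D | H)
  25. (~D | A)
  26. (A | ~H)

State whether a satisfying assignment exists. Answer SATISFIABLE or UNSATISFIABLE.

UNSATISFIABLE

D = True:
  propagation gives E=False, F=False, C=True, A=False; an empty clause results — contradiction.
D = False:
  propagation gives G=False; an empty clause results — contradiction.
Every branch closes, so no satisfying assignment exists.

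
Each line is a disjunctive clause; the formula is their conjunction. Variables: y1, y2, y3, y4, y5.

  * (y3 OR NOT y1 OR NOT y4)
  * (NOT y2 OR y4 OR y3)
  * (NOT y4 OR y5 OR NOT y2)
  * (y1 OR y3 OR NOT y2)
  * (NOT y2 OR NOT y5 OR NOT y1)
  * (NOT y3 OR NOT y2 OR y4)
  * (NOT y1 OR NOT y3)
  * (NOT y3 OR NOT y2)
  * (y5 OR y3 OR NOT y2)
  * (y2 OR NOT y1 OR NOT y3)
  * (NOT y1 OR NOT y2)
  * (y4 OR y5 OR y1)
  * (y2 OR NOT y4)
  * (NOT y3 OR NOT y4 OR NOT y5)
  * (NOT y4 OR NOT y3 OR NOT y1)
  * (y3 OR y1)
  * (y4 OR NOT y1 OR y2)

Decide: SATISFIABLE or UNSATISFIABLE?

SATISFIABLE

Branch on y1: take y1 = False.
  then y3 is forced to True.
  then y2 is forced to False.
  then y4 is forced to False.
  then y5 is forced to True.
So y1=F, y2=F, y3=T, y4=F, y5=T is a satisfying assignment.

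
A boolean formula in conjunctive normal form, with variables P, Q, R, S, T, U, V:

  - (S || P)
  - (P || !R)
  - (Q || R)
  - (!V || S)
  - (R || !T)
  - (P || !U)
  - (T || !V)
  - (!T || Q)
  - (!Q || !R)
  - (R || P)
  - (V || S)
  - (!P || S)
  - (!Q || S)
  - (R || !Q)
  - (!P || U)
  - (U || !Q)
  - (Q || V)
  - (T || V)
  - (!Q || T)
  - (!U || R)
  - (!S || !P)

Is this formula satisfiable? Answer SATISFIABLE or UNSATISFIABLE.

UNSATISFIABLE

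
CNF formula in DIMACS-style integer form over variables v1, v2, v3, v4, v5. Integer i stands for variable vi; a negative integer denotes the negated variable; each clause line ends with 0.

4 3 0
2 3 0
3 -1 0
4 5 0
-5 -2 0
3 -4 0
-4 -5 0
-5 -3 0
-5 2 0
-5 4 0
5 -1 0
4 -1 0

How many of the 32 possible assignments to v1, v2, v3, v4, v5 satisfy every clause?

Satisfying assignments:
  v1=F v2=F v3=T v4=T v5=F
  v1=F v2=T v3=T v4=T v5=F
Count: 2.

2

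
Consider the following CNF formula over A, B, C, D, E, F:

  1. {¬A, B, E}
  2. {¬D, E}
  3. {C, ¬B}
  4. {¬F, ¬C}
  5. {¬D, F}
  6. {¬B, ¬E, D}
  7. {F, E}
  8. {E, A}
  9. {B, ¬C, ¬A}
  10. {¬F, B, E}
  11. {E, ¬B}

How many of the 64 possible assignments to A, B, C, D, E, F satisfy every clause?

7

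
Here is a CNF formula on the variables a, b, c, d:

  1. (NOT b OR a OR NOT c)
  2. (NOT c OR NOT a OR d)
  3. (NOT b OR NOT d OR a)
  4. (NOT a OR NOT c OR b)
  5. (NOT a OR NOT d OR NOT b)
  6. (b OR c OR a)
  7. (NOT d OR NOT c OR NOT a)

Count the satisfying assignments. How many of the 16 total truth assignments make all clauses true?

Satisfying assignments:
  a=0 b=0 c=1 d=0
  a=0 b=0 c=1 d=1
  a=0 b=1 c=0 d=0
  a=1 b=0 c=0 d=0
  a=1 b=0 c=0 d=1
  a=1 b=1 c=0 d=0
Count: 6.

6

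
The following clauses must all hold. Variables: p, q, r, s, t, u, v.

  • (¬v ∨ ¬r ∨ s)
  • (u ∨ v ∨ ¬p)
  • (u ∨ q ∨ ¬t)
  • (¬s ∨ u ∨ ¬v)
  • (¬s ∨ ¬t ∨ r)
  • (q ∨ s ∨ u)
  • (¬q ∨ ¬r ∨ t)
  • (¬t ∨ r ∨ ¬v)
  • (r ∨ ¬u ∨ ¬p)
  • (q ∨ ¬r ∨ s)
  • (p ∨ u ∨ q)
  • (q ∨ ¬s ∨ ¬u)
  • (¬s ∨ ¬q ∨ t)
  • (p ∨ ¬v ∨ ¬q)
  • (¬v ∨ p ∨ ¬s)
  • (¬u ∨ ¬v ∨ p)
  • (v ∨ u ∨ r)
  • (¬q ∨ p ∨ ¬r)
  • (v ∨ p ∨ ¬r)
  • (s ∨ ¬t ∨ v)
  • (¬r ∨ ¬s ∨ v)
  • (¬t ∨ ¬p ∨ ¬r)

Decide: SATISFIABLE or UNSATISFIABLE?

SATISFIABLE

Set p = False and propagate.
Try q = False.
  then u is forced to True.
  then s is forced to False.
  then r is forced to False.
  then v is forced to False.
  then t is forced to False.
Every clause has at least one true literal under this assignment.
So p = False, q = False, r = False, s = False, t = False, u = True, v = False is a satisfying assignment.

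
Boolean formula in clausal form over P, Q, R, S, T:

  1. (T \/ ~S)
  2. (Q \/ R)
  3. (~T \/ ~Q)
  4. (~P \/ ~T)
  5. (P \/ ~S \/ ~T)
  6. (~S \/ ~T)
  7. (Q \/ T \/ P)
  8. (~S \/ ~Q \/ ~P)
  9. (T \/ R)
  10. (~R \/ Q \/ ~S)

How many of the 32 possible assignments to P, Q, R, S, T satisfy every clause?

4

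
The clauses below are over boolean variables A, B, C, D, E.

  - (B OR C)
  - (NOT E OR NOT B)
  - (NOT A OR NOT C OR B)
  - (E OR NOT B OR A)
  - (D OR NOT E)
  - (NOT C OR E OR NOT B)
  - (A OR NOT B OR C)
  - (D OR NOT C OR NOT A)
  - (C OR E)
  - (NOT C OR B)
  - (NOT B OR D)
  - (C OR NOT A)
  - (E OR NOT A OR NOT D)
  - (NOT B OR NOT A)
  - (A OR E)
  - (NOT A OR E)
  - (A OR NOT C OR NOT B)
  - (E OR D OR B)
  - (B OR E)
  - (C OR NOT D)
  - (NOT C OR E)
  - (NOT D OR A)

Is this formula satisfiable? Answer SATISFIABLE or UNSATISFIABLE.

B = True:
  propagation gives E=False, A=True; an empty clause results — contradiction.
B = False:
  propagation gives C=True; an empty clause results — contradiction.
Every branch closes, so no satisfying assignment exists.

UNSATISFIABLE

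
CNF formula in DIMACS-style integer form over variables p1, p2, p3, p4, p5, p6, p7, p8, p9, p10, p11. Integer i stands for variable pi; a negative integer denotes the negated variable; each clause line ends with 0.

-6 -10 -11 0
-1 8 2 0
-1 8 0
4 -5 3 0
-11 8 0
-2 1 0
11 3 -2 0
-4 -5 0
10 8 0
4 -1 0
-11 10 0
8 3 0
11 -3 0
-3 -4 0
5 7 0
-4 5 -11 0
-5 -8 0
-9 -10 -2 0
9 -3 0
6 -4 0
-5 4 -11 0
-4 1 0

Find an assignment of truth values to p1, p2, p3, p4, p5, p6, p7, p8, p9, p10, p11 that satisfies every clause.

p1=F  p2=F  p3=T  p4=F  p5=F  p6=F  p7=T  p8=T  p9=T  p10=T  p11=T

Pure literal: p7 appears only positively; assign p7 = True.
Set p1 = False and propagate.
  then p2 is forced to False.
  then p4 is forced to False.
Branch on p3: take p3 = True.
  then p11 is forced to True.
  then p8 is forced to True.
  then p10 is forced to True.
  then p6 is forced to False.
  then p5 is forced to False.
  then p9 is forced to True.
Every clause has at least one true literal under this assignment.
Check each clause:
  1. (~p10 \/ ~p11 \/ ~p6) — ~p6 is true.
  2. (p8 \/ ~p1 \/ p2) — p8 is true.
  3. (p8 \/ ~p1) — p8 is true.
  4. (p4 \/ ~p5 \/ p3) — p3 is true.
  5. (p8 \/ ~p11) — p8 is true.
  6. (~p2 \/ p1) — ~p2 is true.
  7. (p11 \/ ~p2 \/ p3) — p11 is true.
  8. (~p5 \/ ~p4) — ~p5 is true.
  9. (p10 \/ p8) — p8 is true.
  10. (~p1 \/ p4) — ~p1 is true.
  11. (p10 \/ ~p11) — p10 is true.
  12. (p8 \/ p3) — p8 is true.
  13. (~p3 \/ p11) — p11 is true.
  14. (~p3 \/ ~p4) — ~p4 is true.
  15. (p5 \/ p7) — p7 is true.
  16. (p5 \/ ~p4 \/ ~p11) — ~p4 is true.
  17. (~p8 \/ ~p5) — ~p5 is true.
  18. (~p9 \/ ~p2 \/ ~p10) — ~p2 is true.
  19. (~p3 \/ p9) — p9 is true.
  20. (p6 \/ ~p4) — ~p4 is true.
  21. (p4 \/ ~p5 \/ ~p11) — ~p5 is true.
  22. (~p4 \/ p1) — ~p4 is true.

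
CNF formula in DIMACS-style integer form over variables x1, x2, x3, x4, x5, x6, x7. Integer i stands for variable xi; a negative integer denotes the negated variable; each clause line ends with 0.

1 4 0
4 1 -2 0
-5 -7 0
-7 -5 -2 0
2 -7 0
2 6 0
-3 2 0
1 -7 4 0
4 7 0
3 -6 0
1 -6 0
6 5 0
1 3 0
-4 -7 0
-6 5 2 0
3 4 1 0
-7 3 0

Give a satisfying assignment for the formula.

x1=1, x2=1, x3=1, x4=1, x5=0, x6=1, x7=0

x1 occurs only positively in the remaining clauses — set x1 = True.
Try x2 = True.
Branch on x3: take x3 = True.
Set x4 = True and propagate.
  then x7 is forced to False.
The remaining clauses are satisfied by x5 = False, x6 = True.
Every clause has at least one true literal under this assignment.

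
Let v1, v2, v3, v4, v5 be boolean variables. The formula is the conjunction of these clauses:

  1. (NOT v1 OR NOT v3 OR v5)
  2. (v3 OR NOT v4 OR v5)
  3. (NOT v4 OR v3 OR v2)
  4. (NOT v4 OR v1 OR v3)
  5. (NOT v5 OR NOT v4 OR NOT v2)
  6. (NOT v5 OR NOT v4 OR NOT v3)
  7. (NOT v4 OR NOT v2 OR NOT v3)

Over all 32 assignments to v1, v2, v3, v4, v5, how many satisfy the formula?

Split on v3, then v4.
  v3=T, v4=T: remaining (v1,v2,v5) ∈ {(F,F,F)} — 1.
  v3=T, v4=F: v2 free; 3 ways for (v1,v5) × 2^1 = 6.
  v3=F, v4=T: a clause becomes empty — 0.
  v3=F, v4=F: v1, v2, v5 free → 2^3 = 8.
Total: 1 + 6 + 0 + 8 = 15.

15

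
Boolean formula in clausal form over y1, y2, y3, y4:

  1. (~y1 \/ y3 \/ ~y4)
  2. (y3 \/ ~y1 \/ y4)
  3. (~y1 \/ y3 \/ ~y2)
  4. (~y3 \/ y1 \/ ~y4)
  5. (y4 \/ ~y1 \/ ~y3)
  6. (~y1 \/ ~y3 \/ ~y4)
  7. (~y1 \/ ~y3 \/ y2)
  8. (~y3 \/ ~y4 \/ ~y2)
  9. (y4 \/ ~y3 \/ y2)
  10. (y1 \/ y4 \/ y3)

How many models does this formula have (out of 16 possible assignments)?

3

Satisfying assignments:
  y1=0 y2=0 y3=0 y4=1
  y1=0 y2=1 y3=0 y4=1
  y1=0 y2=1 y3=1 y4=0
That's 3 in total.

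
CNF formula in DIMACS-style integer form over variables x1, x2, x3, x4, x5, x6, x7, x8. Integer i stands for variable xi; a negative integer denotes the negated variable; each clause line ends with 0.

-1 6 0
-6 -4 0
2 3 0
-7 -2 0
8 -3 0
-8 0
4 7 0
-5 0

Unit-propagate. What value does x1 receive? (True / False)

(¬x8) stands alone — x8 = False.
In (¬x3 ∨ x8), x8 is now false; ¬x3 must hold, so x3 = False.
From (x3 ∨ x2) and x3 = False: x2 = True.
In (¬x2 ∨ ¬x7), ¬x2 is now false; ¬x7 must hold, so x7 = False.
From (x4 ∨ x7) and x7 = False: x4 = True.
In (¬x4 ∨ ¬x6), ¬x4 is now false; ¬x6 must hold, so x6 = False.
(¬x1 ∨ x6) with x6 = False leaves only ¬x1, so x1 = False.

False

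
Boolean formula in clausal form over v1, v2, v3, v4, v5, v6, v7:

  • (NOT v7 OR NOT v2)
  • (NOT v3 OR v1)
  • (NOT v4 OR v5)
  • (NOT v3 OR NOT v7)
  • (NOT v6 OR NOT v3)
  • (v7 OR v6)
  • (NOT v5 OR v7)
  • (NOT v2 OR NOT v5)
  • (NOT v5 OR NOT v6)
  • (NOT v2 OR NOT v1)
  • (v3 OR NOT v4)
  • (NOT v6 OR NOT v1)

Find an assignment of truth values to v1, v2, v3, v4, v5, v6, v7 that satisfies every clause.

v1=1, v2=0, v3=0, v4=0, v5=1, v6=0, v7=1

v2 occurs only negated in the remaining clauses — set v2 = False.
Pure literal: v4 appears only negated; assign v4 = False.
Set v1 = True and propagate.
  then v6 is forced to False.
  then v7 is forced to True.
  then v3 is forced to False.
v5 is now unconstrained; take v5 = True.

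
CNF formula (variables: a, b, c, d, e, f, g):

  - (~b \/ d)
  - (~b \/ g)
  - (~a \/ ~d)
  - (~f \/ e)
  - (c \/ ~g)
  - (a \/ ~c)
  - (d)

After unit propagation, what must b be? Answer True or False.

(d) stands alone — d = True.
From (~d \/ ~a) and d = True: a = False.
In (a \/ ~c), a is now false; ~c must hold, so c = False.
From (~g \/ c) and c = False: g = False.
(g \/ ~b) with g = False leaves only ~b, so b = False.

False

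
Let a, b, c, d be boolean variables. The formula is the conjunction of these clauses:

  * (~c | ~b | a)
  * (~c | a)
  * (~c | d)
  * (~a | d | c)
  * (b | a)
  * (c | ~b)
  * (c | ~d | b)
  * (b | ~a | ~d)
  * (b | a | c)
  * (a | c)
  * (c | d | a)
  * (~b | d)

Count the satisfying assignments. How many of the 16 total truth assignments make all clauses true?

1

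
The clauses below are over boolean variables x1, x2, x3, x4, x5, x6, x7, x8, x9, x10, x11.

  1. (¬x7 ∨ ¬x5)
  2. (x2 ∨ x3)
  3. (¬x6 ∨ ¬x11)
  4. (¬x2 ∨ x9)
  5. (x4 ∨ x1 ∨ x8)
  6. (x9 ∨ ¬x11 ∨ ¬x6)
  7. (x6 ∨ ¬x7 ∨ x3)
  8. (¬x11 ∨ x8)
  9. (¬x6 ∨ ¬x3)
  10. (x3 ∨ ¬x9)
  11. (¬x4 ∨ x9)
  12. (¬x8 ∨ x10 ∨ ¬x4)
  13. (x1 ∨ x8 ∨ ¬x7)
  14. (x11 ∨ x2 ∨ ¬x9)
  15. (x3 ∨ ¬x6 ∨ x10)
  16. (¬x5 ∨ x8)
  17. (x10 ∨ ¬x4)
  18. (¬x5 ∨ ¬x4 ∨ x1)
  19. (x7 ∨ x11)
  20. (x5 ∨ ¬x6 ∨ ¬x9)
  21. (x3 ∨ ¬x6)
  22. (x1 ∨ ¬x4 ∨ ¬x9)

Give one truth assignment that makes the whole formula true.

x1=T, x2=F, x3=T, x4=F, x5=F, x6=F, x7=T, x8=T, x9=F, x10=T, x11=T

x1 occurs only positively in the remaining clauses — set x1 = True.
x10 occurs only positively in the remaining clauses — set x10 = True.
Set x2 = False and propagate.
  then x3 is forced to True.
  then x6 is forced to False.
For the remaining variables, x4 = False, x5 = False, x7 = True, x8 = True, x9 = False, x11 = True works.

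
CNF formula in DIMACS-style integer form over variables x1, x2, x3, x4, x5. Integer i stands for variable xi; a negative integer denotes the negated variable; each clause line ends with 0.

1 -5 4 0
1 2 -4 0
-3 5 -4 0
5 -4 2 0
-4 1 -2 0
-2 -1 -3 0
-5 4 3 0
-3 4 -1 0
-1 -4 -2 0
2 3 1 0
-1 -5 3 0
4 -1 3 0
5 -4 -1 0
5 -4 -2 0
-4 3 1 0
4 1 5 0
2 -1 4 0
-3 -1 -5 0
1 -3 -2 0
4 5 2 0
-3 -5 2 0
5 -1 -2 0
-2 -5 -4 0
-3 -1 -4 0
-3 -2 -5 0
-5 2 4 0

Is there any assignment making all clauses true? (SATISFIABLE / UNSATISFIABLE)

x4 = True:
  x1 = True:
    propagation gives x2=False, x5=True, x3=True; an empty clause results — contradiction.
  x1 = False:
    propagation gives x2=True; an empty clause results — contradiction.
x4 = False:
  x1 = True:
    propagation gives x3=False; an empty clause results — contradiction.
  x1 = False:
    propagation gives x5=False; an empty clause results — contradiction.
Every branch closes, so no satisfying assignment exists.

UNSATISFIABLE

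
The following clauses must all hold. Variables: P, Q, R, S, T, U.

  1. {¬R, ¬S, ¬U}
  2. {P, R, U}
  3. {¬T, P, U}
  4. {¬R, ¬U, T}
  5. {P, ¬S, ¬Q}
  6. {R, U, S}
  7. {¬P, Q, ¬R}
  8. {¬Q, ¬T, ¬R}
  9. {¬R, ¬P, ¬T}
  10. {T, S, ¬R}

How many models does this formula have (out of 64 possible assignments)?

21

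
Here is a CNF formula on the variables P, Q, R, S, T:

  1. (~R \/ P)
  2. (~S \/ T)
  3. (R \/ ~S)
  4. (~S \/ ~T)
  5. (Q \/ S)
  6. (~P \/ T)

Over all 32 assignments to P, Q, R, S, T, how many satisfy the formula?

4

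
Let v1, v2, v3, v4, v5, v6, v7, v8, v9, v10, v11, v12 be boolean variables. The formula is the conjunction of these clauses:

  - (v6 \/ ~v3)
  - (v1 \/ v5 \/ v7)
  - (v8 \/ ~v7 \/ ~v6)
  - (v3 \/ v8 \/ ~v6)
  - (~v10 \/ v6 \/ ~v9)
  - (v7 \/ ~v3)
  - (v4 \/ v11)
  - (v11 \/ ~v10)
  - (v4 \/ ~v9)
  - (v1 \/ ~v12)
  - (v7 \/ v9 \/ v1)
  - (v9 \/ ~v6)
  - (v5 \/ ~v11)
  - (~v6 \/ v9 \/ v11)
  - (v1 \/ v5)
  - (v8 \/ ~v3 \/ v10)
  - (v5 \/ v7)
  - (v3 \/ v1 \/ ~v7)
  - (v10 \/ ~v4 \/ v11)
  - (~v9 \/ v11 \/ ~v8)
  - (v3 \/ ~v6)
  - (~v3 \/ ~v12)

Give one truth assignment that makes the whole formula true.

v1 occurs only positively in the remaining clauses — set v1 = True.
Pure literal: v5 appears only positively; assign v5 = True.
Branch on v3: take v3 = False.
  then v6 is forced to False.
Branch on v4: take v4 = True.
Branch on v8: take v8 = True.
The remaining clauses are satisfied by v2 = True, v7 = True, v9 = True, v10 = False, v11 = True, v12 = False.

v1=True, v2=True, v3=False, v4=True, v5=True, v6=False, v7=True, v8=True, v9=True, v10=False, v11=True, v12=False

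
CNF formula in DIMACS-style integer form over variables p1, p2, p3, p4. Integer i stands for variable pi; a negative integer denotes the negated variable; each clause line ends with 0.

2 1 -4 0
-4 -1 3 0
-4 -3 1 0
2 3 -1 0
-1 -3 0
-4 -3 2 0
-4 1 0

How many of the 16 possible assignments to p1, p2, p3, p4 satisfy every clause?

5

The models are:
  p1=F p2=F p3=F p4=F
  p1=F p2=F p3=T p4=F
  p1=F p2=T p3=F p4=F
  p1=F p2=T p3=T p4=F
  p1=T p2=T p3=F p4=F
That's 5 in total.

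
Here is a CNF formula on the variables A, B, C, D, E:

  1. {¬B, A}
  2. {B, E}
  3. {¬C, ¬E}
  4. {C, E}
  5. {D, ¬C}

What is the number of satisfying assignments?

Case analysis on C and E:
  C=T, E=T: a clause becomes empty — 0.
  C=T, E=F: remaining (A,B,D) ∈ {(T,T,T)} — 1.
  C=F, E=T: D free; 3 ways for (A,B) × 2^1 = 6.
  C=F, E=F: a clause becomes empty — 0.
Total: 0 + 1 + 6 + 0 = 7.

7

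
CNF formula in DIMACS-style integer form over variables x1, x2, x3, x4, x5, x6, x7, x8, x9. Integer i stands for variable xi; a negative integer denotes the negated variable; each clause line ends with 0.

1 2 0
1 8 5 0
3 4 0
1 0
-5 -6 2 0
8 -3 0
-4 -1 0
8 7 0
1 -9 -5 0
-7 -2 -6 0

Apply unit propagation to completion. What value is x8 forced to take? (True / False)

True

Unit clause (x1) sets x1 = True.
(~x1 \/ ~x4) with x1 = True leaves only ~x4, so x4 = False.
From (x4 \/ x3) and x4 = False: x3 = True.
In (x8 \/ ~x3), ~x3 is now false; x8 must hold, so x8 = True.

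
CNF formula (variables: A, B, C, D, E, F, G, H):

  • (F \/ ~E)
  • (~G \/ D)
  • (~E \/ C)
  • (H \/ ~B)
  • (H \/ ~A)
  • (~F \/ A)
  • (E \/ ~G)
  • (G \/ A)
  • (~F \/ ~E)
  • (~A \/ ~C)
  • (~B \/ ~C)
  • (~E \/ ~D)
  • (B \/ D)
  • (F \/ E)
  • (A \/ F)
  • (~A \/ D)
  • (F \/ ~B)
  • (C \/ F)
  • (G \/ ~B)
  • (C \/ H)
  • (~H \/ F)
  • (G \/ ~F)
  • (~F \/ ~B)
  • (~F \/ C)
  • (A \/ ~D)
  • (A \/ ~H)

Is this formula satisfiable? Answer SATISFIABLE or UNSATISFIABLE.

F = True:
  propagation gives A=True, H=True, E=False, G=False; an empty clause results — contradiction.
F = False:
  propagation gives E=False; an empty clause results — contradiction.
Every branch closes, so no satisfying assignment exists.

UNSATISFIABLE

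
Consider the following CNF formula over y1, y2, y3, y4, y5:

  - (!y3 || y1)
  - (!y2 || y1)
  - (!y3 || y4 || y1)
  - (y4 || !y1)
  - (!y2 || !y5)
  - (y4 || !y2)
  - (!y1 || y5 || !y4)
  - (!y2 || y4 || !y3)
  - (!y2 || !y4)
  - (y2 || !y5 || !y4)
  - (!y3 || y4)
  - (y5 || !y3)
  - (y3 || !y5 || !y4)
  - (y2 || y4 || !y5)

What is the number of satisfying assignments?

2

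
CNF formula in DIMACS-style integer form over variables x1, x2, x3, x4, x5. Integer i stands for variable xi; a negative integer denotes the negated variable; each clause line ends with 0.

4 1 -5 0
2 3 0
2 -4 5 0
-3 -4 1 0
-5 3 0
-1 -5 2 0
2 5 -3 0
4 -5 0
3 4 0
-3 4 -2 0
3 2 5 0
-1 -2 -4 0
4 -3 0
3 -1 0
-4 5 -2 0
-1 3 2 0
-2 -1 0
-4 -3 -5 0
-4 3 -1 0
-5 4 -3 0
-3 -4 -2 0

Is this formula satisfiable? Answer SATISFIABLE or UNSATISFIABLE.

x3 = True:
  propagation gives x4=True, x1=True, x2=False, x5=True; an empty clause results — contradiction.
x3 = False:
  propagation gives x2=True, x5=False, x4=True; an empty clause results — contradiction.
Every branch closes, so no satisfying assignment exists.

UNSATISFIABLE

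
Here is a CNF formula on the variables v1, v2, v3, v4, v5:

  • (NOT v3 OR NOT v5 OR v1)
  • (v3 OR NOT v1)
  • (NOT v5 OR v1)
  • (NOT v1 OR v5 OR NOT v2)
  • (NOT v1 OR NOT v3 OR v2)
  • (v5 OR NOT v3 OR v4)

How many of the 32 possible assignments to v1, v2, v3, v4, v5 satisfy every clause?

Split on v1, then v3.
  v1=T, v3=T: remaining (v2,v4,v5) ∈ {(T,F,T); (T,T,T)} — 2.
  v1=T, v3=F: a clause becomes empty — 0.
  v1=F, v3=T: remaining (v2,v4,v5) ∈ {(F,T,F); (T,T,F)} — 2.
  v1=F, v3=F: remaining (v2,v4,v5) ∈ {(F,F,F); (F,T,F); (T,F,F); (T,T,F)} — 4.
Total: 2 + 0 + 2 + 4 = 8.

8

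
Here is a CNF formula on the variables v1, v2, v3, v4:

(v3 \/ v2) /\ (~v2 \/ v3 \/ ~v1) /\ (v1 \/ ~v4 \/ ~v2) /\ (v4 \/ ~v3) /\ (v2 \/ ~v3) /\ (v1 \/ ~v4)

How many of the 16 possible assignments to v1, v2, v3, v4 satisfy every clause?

Satisfying assignments:
  v1=F v2=T v3=F v4=F
  v1=T v2=T v3=T v4=T
Count: 2.

2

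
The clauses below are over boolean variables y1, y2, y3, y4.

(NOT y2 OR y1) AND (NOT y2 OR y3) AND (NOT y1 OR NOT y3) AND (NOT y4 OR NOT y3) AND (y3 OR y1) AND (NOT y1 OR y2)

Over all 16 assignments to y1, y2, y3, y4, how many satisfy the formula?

1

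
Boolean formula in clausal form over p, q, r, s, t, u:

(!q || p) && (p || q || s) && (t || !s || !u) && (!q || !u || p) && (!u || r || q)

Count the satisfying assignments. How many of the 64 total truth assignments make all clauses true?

30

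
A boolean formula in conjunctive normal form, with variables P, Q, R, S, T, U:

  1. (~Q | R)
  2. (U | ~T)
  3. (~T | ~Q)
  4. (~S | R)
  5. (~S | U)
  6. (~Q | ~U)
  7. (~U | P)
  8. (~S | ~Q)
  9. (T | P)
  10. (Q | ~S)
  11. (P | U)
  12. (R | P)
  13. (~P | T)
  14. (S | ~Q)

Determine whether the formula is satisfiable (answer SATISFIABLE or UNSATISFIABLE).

SATISFIABLE

Set P = True and propagate.
  then T is forced to True.
  then U is forced to True.
  then Q is forced to False.
  then S is forced to False.
R is now unconstrained; take R = False.
So P = T, Q = F, R = F, S = F, T = T, U = T is a satisfying assignment.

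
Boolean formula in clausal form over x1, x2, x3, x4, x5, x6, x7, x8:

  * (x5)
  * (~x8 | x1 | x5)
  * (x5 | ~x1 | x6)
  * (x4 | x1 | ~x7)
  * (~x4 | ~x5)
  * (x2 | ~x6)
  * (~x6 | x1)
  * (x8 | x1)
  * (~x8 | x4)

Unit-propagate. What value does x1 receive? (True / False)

True

(x5) stands alone — x5 = True.
(~x5 | ~x4) with x5 = True leaves only ~x4, so x4 = False.
(x4 | ~x8): since x4 = False, the clause reduces to (~x8). x8 = False.
In (x8 | x1), x8 is now false; x1 must hold, so x1 = True.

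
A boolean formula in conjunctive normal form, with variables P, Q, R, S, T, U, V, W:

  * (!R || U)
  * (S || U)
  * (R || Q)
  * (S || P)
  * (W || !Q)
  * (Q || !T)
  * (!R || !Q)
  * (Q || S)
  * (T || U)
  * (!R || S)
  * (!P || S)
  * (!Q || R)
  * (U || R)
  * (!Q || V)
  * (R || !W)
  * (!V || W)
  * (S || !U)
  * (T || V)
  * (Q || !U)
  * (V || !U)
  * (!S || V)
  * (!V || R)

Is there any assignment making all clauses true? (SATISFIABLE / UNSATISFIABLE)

Q = True:
  propagation gives W=True, R=False; an empty clause results — contradiction.
Q = False:
  propagation gives R=True, U=True; an empty clause results — contradiction.
Every branch closes, so no satisfying assignment exists.

UNSATISFIABLE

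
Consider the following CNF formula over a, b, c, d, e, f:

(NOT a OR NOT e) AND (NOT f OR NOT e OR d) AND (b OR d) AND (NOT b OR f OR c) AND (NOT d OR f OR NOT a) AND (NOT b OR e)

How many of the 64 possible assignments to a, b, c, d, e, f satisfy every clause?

Split on b, then d.
  b=T, d=T: remaining (a,c,e,f) ∈ {(F,F,T,T); (F,T,T,F); (F,T,T,T)} — 3.
  b=T, d=F: remaining (a,c,e,f) ∈ {(F,T,T,F)} — 1.
  b=F, d=T: c free; 5 ways for (a,e,f) × 2^1 = 10.
  b=F, d=F: a clause becomes empty — 0.
Total: 3 + 1 + 10 + 0 = 14.

14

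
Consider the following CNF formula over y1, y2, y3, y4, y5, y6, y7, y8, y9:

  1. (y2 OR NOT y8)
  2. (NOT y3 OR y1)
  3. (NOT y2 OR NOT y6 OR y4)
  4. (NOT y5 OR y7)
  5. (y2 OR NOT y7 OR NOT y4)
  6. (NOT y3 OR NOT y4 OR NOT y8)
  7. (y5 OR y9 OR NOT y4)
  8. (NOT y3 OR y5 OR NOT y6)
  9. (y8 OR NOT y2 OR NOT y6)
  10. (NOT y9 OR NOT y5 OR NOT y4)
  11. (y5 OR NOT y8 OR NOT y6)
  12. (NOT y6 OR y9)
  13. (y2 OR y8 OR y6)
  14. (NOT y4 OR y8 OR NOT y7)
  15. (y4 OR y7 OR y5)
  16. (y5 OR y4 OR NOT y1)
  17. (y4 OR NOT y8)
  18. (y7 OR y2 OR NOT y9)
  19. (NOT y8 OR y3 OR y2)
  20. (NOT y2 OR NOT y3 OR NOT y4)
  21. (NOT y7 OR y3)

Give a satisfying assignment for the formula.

Branch on y1: take y1 = True.
For the remaining variables, y2 = True, y3 = True, y4 = False, y5 = True, y6 = False, y7 = True, y8 = False, y9 = False works.
Every clause has at least one true literal under this assignment.

y1=1  y2=1  y3=1  y4=0  y5=1  y6=0  y7=1  y8=0  y9=0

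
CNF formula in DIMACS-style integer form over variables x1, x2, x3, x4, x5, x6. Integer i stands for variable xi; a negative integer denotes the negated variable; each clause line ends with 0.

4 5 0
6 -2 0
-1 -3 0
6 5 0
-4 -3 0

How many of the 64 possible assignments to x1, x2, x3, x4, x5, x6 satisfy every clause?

Split on x3, then x4.
  x3=T, x4=T: a clause becomes empty — 0.
  x3=T, x4=F: remaining (x1,x2,x5,x6) ∈ {(F,F,T,F); (F,F,T,T); (F,T,T,T)} — 3.
  x3=F, x4=T: x1 free; 5 ways for (x2,x5,x6) × 2^1 = 10.
  x3=F, x4=F: x1 free; 3 ways for (x2,x5,x6) × 2^1 = 6.
Total: 0 + 3 + 10 + 6 = 19.

19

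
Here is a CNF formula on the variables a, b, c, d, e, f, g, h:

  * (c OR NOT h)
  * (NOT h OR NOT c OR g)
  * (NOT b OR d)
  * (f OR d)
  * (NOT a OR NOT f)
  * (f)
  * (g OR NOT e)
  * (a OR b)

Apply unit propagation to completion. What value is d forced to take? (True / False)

True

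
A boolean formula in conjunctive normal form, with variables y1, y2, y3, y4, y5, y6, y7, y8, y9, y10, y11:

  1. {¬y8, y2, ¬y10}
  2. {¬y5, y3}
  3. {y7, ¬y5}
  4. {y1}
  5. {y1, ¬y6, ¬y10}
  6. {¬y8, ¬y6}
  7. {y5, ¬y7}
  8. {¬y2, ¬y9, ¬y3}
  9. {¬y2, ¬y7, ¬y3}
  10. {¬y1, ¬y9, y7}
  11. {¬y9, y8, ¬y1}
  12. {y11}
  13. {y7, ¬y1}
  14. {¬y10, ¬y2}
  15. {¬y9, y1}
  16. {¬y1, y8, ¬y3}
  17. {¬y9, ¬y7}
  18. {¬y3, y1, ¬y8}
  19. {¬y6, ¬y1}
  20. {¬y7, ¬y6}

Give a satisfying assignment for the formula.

y1=True, y2=False, y3=True, y4=True, y5=True, y6=False, y7=True, y8=True, y9=False, y10=False, y11=True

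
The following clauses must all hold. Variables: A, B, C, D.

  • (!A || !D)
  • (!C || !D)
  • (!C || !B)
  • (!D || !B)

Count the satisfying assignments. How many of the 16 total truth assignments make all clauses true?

Split on D, then B.
  D=T, B=T: a clause becomes empty — 0.
  D=T, B=F: remaining (A,C) ∈ {(F,F)} — 1.
  D=F, B=T: remaining (A,C) ∈ {(F,F); (T,F)} — 2.
  D=F, B=F: remaining (A,C) ∈ {(F,F); (F,T); (T,F); (T,T)} — 4.
Total: 0 + 1 + 2 + 4 = 7.

7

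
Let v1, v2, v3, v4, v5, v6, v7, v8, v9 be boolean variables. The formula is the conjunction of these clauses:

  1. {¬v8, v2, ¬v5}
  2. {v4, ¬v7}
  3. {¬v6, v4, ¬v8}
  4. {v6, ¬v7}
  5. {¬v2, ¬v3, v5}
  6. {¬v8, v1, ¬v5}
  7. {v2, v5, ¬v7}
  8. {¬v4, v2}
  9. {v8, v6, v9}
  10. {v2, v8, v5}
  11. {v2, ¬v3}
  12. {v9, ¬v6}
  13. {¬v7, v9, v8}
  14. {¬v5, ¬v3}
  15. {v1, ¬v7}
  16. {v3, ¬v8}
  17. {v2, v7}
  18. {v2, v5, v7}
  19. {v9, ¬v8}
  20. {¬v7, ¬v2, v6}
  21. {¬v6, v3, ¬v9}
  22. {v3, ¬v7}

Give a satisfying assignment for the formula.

v1 = True, v2 = True, v3 = False, v4 = False, v5 = True, v6 = False, v7 = False, v8 = False, v9 = True

Pure literal: v1 appears only positively; assign v1 = True.
Set v2 = True and propagate.
Try v3 = False.
  then v8 is forced to False.
  then v7 is forced to False.
The remaining clauses are satisfied by v4 = False, v5 = True, v6 = False, v9 = True.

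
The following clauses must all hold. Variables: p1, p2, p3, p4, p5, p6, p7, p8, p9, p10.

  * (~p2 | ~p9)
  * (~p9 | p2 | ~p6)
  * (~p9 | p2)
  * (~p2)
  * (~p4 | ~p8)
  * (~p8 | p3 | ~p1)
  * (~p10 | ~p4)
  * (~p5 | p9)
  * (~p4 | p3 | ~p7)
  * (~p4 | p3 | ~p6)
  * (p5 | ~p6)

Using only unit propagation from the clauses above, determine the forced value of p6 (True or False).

(~p2) is a unit clause: p2 = False.
(p2 | ~p9) with p2 = False leaves only ~p9, so p9 = False.
(p9 | ~p5): since p9 = False, the clause reduces to (~p5). p5 = False.
From (~p6 | p5) and p5 = False: p6 = False.

False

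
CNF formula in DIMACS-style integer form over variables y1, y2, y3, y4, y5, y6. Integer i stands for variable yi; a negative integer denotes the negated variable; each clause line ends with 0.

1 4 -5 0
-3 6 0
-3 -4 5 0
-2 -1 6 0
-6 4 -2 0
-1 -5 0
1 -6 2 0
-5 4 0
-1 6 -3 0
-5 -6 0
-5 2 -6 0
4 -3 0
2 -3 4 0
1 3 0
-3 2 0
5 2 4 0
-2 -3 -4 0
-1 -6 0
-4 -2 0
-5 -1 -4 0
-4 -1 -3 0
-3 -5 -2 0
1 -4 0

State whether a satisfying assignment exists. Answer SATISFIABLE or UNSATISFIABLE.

SATISFIABLE

Set y1 = True and propagate.
  then y5 is forced to False.
  then y6 is forced to False.
  then y3 is forced to False.
  then y2 is forced to False.
  then y4 is forced to True.
So y1=T, y2=F, y3=F, y4=T, y5=F, y6=F is a satisfying assignment.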